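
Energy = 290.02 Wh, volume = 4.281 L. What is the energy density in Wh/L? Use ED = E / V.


Volumetric ED = 290.02 Wh / 4.281 L = 67.75 Wh/L

67.75 Wh/L


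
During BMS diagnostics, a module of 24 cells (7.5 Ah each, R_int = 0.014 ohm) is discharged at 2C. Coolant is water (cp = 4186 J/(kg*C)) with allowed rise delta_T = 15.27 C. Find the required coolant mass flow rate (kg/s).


Step 1: I = 2 * 7.5 = 15 A
Step 2: Q_cell = I^2 * R = 15^2 * 0.014 = 3.15 W
Step 3: Q_total = 24 * 3.15 = 75.6 W
Step 4: m_dot = Q_total / (cp * dT) = 75.6 / (4186 * 15.27) = 0.001183 kg/s

0.001183 kg/s


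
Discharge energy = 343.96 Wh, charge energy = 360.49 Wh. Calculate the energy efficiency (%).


eta_e = E_dis / E_chg * 100 = 343.96 / 360.49 * 100 = 95.41%

95.41%


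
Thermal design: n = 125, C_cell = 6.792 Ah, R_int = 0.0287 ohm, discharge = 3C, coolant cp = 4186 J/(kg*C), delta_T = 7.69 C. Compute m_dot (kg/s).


Step 1: I = 3 * 6.792 = 20.376 A
Step 2: Q_cell = I^2 * R = 20.376^2 * 0.0287 = 11.916 W
Step 3: Q_total = 125 * 11.916 = 1489.5 W
Step 4: m_dot = Q_total / (cp * dT) = 1489.5 / (4186 * 7.69) = 0.04627 kg/s

0.04627 kg/s


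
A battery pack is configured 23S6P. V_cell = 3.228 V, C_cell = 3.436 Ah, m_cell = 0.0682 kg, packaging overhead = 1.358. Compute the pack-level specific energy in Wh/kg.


Step 1: V_pack = 23 * 3.228 = 74.244 V
Step 2: C_pack = 6 * 3.436 = 20.616 Ah
Step 3: E_pack = V_pack * C_pack = 74.244 * 20.616 = 1530.6 Wh
Step 4: m_pack = 23 * 6 * 0.0682 * 1.358 = 12.781 kg
Step 5: ED = E_pack / m_pack = 1530.6 / 12.781 = 119.8 Wh/kg

119.8 Wh/kg


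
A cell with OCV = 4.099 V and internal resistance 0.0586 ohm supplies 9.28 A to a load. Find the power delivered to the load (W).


Step 1: V_terminal = OCV - I*R = 4.099 - 9.28 * 0.0586 = 3.5552 V
Step 2: P_out = V_terminal * I = 3.5552 * 9.28 = 32.99 W

32.99 W


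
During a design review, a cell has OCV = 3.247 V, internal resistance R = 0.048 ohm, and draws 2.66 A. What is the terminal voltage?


IR drop = 2.66 * 0.048 = 0.12768 V
V = 3.247 - 0.12768 = 3.119 V

3.119 V


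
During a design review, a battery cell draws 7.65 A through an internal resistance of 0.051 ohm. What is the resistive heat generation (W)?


I^2 = 58.523
Q = 58.523 * 0.051 = 2.985 W

2.985 W


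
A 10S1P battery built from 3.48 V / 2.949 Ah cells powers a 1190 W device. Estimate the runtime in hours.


Step 1: E_pack = Ns * V_cell * Np * C_cell = 10 * 3.48 * 1 * 2.949 = 102.63 Wh
Step 2: t = E_pack / P = 102.63 / 1190 = 0.08624 hr

0.08624 hr


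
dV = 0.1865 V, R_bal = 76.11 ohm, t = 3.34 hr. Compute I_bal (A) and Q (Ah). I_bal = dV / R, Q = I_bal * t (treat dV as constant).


First, Ohm's law: I_bal = 0.1865 V / 76.11 ohm = 0.0024504 A
Then Q = I * t = 0.0024504 A * 3.34 hr = 0.008184 Ah

I=0.0024504 A, Q=0.008184 Ah


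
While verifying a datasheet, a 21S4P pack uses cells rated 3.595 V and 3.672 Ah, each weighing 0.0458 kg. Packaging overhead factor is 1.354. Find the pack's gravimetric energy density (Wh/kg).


Step 1: V_pack = 21 * 3.595 = 75.495 V
Step 2: C_pack = 4 * 3.672 = 14.688 Ah
Step 3: E_pack = V_pack * C_pack = 75.495 * 14.688 = 1108.9 Wh
Step 4: m_pack = 21 * 4 * 0.0458 * 1.354 = 5.2091 kg
Step 5: ED = E_pack / m_pack = 1108.9 / 5.2091 = 212.9 Wh/kg

212.9 Wh/kg


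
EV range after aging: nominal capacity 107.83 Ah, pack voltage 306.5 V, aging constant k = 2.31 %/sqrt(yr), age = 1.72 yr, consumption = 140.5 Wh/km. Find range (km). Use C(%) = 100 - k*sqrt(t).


Step 1: capacity retention = 100 - 2.31 * sqrt(1.72) = 100 - 2.31 * 1.3115 = 96.97%
Step 2: C_now = 107.83 * 96.97/100 = 104.56 Ah
Step 3: E_pack = V * C_now = 306.5 * 104.56 = 32048 Wh
Step 4: range = E_pack / consumption = 32048 / 140.5 = 228.1 km

228.1 km


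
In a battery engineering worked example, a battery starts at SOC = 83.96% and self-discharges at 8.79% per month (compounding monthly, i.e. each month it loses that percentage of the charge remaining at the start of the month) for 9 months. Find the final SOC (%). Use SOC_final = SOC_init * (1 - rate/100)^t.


Monthly retention factor = 1 - 8.79/100 = 0.9121
Over 9 months: factor^9 = 0.4369
SOC_final = 83.96 * 0.4369 = 36.68%

36.68%


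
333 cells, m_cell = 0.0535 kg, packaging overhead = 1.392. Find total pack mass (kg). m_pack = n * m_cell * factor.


m_pack = n * m_cell * overhead = 333 * 0.0535 * 1.392 = 24.80 kg

24.80 kg


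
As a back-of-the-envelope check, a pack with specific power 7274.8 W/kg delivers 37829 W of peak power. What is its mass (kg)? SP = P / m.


m = P / SP = 37829 / 7274.8 = 5.200 kg

5.200 kg


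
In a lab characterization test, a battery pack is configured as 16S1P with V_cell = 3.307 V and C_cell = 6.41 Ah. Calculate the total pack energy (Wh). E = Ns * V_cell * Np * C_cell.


V_pack = 16 * 3.307 = 52.912 V
C_pack = 1 * 6.41 = 6.41 Ah
E = V_pack * C_pack = 52.912 * 6.41 = 339.2 Wh

339.2 Wh


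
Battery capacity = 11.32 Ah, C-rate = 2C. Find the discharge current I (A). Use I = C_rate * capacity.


At 2C: I = 2 * 11.32 Ah = 22.64 A

22.64 A


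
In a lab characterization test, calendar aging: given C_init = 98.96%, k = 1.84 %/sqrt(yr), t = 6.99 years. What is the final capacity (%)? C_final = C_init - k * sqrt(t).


Step 1: sqrt(6.99 yr) = 2.6439
Step 2: drop = 1.84 * 2.6439 = 4.8648
Step 3: C_final = 98.96 - 4.8648 = 94.10%

94.10%


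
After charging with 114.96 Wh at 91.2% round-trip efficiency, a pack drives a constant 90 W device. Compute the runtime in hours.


Step 1: E_discharge = eta/100 * E_charge = 91.2/100 * 114.96 = 104.84 Wh
Step 2: t = E_discharge / P = 104.84 / 90 = 1.165 hr

1.165 hr


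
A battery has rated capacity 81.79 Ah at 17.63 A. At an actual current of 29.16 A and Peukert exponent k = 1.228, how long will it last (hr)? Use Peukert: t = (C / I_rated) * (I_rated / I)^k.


Step 1: t_rated = C / I_rated = 81.79 / 17.63 = 4.6393 hr
Step 2: ratio = 17.63 / 29.16 = 0.6046
Step 3: ratio^k = 0.6046^1.228 = 0.53907
Step 4: t = t_rated * ratio^k = 4.6393 * 0.53907 = 2.501 hr

2.501 hr


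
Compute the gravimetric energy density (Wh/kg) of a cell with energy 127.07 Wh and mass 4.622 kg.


Specific energy = 127.07 Wh / 4.622 kg = 27.49 Wh/kg

27.49 Wh/kg


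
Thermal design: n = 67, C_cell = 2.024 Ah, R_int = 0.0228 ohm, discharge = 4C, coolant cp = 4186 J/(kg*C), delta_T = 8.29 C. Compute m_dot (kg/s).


Step 1: I = 4 * 2.024 = 8.096 A
Step 2: Q_cell = I^2 * R = 8.096^2 * 0.0228 = 1.4944 W
Step 3: Q_total = 67 * 1.4944 = 100.12 W
Step 4: m_dot = Q_total / (cp * dT) = 100.12 / (4186 * 8.29) = 0.002885 kg/s

0.002885 kg/s


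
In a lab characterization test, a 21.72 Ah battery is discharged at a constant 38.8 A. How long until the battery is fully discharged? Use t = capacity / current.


Runtime = 21.72 Ah / 38.8 A = 0.5598 hr

0.5598 hr


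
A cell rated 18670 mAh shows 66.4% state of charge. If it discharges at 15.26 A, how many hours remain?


Convert: C_total = 18670 mAh = 18.67 Ah
Step 1: remaining = SOC/100 * C_total = 66.4/100 * 18.67 = 12.397 Ah
Step 2: t = remaining / I = 12.397 / 15.26 = 0.8124 hr

0.8124 hr


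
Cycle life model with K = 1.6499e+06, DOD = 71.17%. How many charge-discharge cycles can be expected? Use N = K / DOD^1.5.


Step 1: DOD^1.5 = 71.17^1.5 = 600.41
Step 2: N = 1.6499e+06 / 600.41 = 2748 cycles

2748 cycles


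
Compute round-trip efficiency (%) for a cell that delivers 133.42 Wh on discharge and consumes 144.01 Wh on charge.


eta_e = E_dis / E_chg * 100 = 133.42 / 144.01 * 100 = 92.65%

92.65%


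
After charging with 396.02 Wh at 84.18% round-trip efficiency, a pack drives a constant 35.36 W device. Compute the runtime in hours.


Step 1: E_discharge = eta/100 * E_charge = 84.18/100 * 396.02 = 333.37 Wh
Step 2: t = E_discharge / P = 333.37 / 35.36 = 9.428 hr

9.428 hr


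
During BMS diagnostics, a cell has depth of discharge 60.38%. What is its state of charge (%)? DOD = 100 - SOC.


SOC = 100 - DOD = 100 - 60.38 = 39.62%

39.62%


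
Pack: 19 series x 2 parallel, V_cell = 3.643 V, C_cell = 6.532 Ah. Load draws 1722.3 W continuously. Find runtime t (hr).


Step 1: E_pack = Ns * V_cell * Np * C_cell = 19 * 3.643 * 2 * 6.532 = 904.25 Wh
Step 2: t = E_pack / P = 904.25 / 1722.3 = 0.5250 hr

0.5250 hr


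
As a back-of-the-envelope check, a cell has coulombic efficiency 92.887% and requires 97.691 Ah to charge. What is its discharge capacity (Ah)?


Q_dis = eta/100 * Q_chg = 92.887/100 * 97.691 = 90.74 Ah

90.74 Ah


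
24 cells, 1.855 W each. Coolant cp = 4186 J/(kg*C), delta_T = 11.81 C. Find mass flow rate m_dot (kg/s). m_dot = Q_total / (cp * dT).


Step 1: Total heat Q = 24 * 1.855 W = 44.52 W
Step 2: denom = cp * dT = 4186 * 11.81 = 49437
Step 3: m_dot = 44.52 / 49437 = 9.005e-04 kg/s

9.005e-04 kg/s


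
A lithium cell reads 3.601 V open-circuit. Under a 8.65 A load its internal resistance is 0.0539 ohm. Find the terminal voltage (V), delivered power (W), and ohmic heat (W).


Step 1: V_terminal = OCV - I*R = 3.601 - 8.65 * 0.0539 = 3.1348 V
Step 2: P_out = V_terminal * I = 3.1348 * 8.65 = 27.12 W
Step 3: Q = I^2 * R = 8.65^2 * 0.0539 = 4.033 W

V=3.1348 V, P=27.12 W, Q=4.033 W


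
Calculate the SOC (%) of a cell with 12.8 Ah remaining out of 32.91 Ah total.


SOC = (remaining / total) * 100 = (12.8 / 32.91) * 100 = 38.89%

38.89%


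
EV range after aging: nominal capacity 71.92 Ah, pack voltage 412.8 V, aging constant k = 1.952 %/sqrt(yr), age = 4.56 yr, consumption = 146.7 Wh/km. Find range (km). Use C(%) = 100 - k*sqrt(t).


Step 1: capacity retention = 100 - 1.952 * sqrt(4.56) = 100 - 1.952 * 2.1354 = 95.832%
Step 2: C_now = 71.92 * 95.832/100 = 68.922 Ah
Step 3: E_pack = V * C_now = 412.8 * 68.922 = 28451 Wh
Step 4: range = E_pack / consumption = 28451 / 146.7 = 193.9 km

193.9 km


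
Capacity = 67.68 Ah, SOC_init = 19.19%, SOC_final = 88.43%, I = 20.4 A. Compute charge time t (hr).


delta_Ah = 67.68 * (88.43 - 19.19) / 100 = 46.862 Ah
t = delta_Ah / I = 46.862 / 20.4 = 2.297 hr

2.297 hr


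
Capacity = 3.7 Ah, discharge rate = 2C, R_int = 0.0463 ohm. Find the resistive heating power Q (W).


Step 1: I = C_rate * capacity = 2 * 3.7 = 7.4 A
Step 2: Q = I^2 * R = 7.4^2 * 0.0463 = 54.76 * 0.0463 = 2.535 W

2.535 W


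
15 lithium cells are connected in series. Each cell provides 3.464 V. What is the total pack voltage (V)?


Series voltages add: 15 * 3.464 V = 51.96 V

51.96 V


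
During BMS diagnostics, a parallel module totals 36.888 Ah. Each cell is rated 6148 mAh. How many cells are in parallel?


Convert: C_cell = 6148 mAh = 6.148 Ah
n = C_total / C_cell = 36.888 / 6.148 = 6

6


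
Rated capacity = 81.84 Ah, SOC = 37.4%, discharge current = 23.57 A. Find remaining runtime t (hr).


Step 1: remaining = SOC/100 * C_total = 37.4/100 * 81.84 = 30.608 Ah
Step 2: t = remaining / I = 30.608 / 23.57 = 1.299 hr

1.299 hr


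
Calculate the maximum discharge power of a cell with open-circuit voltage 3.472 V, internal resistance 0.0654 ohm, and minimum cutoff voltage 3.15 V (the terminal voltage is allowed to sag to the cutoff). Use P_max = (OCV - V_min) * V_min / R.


dV = OCV - V_min = 0.322 V (so I_max = dV / R)
P_max = dV * V_min / R = 0.322 * 3.15 / 0.0654 = 15.51 W

15.51 W


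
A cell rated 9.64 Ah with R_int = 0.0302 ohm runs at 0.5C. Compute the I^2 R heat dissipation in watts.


Step 1: I = C_rate * capacity = 0.5 * 9.64 = 4.82 A
Step 2: Q = I^2 * R = 4.82^2 * 0.0302 = 23.232 * 0.0302 = 0.7016 W

0.7016 W


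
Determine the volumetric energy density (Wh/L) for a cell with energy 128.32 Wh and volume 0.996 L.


ED = E / V = 128.32 / 0.996 = 128.8 Wh/L

128.8 Wh/L


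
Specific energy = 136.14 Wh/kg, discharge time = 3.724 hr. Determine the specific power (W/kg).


Specific power = 136.14 Wh/kg / 3.724 hr = 36.56 W/kg

36.56 W/kg


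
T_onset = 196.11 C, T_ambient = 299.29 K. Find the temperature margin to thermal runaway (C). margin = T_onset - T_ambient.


Convert: T_ambient = 299.29 K = 26.14 C
margin = 196.11 - 26.14 = 169.97 C

169.97 C


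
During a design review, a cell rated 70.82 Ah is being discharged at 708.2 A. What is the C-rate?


Rearranging: C_rate = 708.2 / 70.82 = 10C

10C


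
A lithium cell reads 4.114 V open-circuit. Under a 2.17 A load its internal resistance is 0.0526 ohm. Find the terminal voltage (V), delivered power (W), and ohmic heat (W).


Step 1: V_terminal = OCV - I*R = 4.114 - 2.17 * 0.0526 = 3.9999 V
Step 2: P_out = V_terminal * I = 3.9999 * 2.17 = 8.680 W
Step 3: Q = I^2 * R = 2.17^2 * 0.0526 = 0.2477 W

V=3.9999 V, P=8.680 W, Q=0.2477 W


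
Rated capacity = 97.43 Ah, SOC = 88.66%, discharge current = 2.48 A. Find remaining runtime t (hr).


Step 1: remaining = SOC/100 * C_total = 88.66/100 * 97.43 = 86.381 Ah
Step 2: t = remaining / I = 86.381 / 2.48 = 34.83 hr

34.83 hr


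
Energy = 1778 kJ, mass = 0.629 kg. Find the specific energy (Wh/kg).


Convert: E = 1778 kJ = 493.89 Wh
ED = E / m = 493.89 / 0.629 = 785.2 Wh/kg

785.2 Wh/kg


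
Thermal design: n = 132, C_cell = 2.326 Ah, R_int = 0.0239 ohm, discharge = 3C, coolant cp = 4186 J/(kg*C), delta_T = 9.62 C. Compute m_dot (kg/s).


Step 1: I = 3 * 2.326 = 6.978 A
Step 2: Q_cell = I^2 * R = 6.978^2 * 0.0239 = 1.1638 W
Step 3: Q_total = 132 * 1.1638 = 153.62 W
Step 4: m_dot = Q_total / (cp * dT) = 153.62 / (4186 * 9.62) = 0.003815 kg/s

0.003815 kg/s


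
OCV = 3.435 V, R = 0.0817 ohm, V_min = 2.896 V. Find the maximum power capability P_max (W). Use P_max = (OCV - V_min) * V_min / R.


dV = OCV - V_min = 0.539 V (so I_max = dV / R)
P_max = dV * V_min / R = 0.539 * 2.896 / 0.0817 = 19.11 W

19.11 W


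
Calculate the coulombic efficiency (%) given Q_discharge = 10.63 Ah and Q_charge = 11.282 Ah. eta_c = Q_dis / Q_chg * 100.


eta_c = Q_dis / Q_chg * 100 = 10.63 / 11.282 * 100 = 94.22%

94.22%


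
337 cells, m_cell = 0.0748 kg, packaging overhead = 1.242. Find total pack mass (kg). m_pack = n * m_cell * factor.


Cell mass sum = 337 * 0.0748 = 25.208 kg
With overhead 1.242: m_pack = 25.208 * 1.242 = 31.31 kg

31.31 kg


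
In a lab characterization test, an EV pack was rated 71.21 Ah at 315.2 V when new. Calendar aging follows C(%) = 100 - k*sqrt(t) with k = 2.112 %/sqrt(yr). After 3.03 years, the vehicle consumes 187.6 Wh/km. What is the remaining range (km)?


Step 1: capacity retention = 100 - 2.112 * sqrt(3.03) = 100 - 2.112 * 1.7407 = 96.324%
Step 2: C_now = 71.21 * 96.324/100 = 68.592 Ah
Step 3: E_pack = V * C_now = 315.2 * 68.592 = 21620 Wh
Step 4: range = E_pack / consumption = 21620 / 187.6 = 115.2 km

115.2 km


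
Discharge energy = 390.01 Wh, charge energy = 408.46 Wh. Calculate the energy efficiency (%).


Round-trip efficiency = 390.01/408.46 * 100% = 95.48%

95.48%


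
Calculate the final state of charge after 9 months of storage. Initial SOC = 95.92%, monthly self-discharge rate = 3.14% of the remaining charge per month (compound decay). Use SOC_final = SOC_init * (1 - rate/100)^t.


Monthly retention factor = 1 - 3.14/100 = 0.9686
Over 9 months: factor^9 = 0.75041
SOC_final = 95.92 * 0.75041 = 71.98%

71.98%


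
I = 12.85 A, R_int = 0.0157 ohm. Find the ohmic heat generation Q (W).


I^2 = 165.12
Q = 165.12 * 0.0157 = 2.592 W

2.592 W


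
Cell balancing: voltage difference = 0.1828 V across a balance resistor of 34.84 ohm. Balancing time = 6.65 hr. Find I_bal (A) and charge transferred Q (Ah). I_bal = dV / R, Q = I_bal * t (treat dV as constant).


I_bal = dV / R = 0.1828 / 34.84 = 0.0052468 A
Q = I_bal * t = 0.0052468 * 6.65 = 0.03489 Ah

I=0.0052468 A, Q=0.03489 Ah


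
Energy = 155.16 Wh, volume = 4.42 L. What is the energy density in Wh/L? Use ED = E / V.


Volumetric ED = 155.16 Wh / 4.42 L = 35.10 Wh/L

35.10 Wh/L


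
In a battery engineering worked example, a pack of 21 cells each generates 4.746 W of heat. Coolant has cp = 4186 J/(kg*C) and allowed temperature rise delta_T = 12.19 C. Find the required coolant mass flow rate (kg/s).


Q_total = 21 * 4.746 = 99.666 W
m_dot = Q_total / (cp * dT) = 99.666 / (4186 * 12.19) = 0.001953 kg/s

0.001953 kg/s


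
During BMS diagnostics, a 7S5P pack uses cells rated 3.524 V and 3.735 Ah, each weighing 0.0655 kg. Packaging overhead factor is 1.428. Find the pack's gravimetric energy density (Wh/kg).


Step 1: V_pack = 7 * 3.524 = 24.668 V
Step 2: C_pack = 5 * 3.735 = 18.675 Ah
Step 3: E_pack = V_pack * C_pack = 24.668 * 18.675 = 460.67 Wh
Step 4: m_pack = 7 * 5 * 0.0655 * 1.428 = 3.2737 kg
Step 5: ED = E_pack / m_pack = 460.67 / 3.2737 = 140.7 Wh/kg

140.7 Wh/kg


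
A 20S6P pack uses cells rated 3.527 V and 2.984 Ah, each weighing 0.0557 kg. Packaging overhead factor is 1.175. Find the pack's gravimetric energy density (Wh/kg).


Step 1: V_pack = 20 * 3.527 = 70.54 V
Step 2: C_pack = 6 * 2.984 = 17.904 Ah
Step 3: E_pack = V_pack * C_pack = 70.54 * 17.904 = 1262.9 Wh
Step 4: m_pack = 20 * 6 * 0.0557 * 1.175 = 7.8537 kg
Step 5: ED = E_pack / m_pack = 1262.9 / 7.8537 = 160.8 Wh/kg

160.8 Wh/kg


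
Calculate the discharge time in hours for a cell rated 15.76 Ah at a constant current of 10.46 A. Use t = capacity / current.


t = capacity / current = 15.76 / 10.46 = 1.507 hr

1.507 hr


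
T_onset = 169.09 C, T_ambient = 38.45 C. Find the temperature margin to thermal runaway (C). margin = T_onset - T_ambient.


margin = T_onset - T_ambient = 169.09 - 38.45 = 130.64 C

130.64 C


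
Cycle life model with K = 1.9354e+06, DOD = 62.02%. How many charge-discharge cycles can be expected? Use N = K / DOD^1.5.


Step 1: DOD^1.5 = 62.02^1.5 = 488.42
Step 2: N = 1.9354e+06 / 488.42 = 3963 cycles

3963 cycles


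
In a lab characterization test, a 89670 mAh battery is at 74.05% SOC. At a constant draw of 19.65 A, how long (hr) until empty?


Convert: C_total = 89670 mAh = 89.67 Ah
Step 1: remaining = SOC/100 * C_total = 74.05/100 * 89.67 = 66.401 Ah
Step 2: t = remaining / I = 66.401 / 19.65 = 3.379 hr

3.379 hr


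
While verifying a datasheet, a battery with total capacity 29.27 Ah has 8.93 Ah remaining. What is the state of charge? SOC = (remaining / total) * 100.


SOC% = 8.93 / 29.27 * 100 = 30.51%

30.51%


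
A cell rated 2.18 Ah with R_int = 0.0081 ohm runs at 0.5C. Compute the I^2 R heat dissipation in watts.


Step 1: I = C_rate * capacity = 0.5 * 2.18 = 1.09 A
Step 2: Q = I^2 * R = 1.09^2 * 0.0081 = 1.1881 * 0.0081 = 0.009624 W

0.009624 W


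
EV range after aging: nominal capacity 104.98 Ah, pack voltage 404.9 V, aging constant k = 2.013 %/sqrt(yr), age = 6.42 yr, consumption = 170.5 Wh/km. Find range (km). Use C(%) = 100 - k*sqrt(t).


Step 1: capacity retention = 100 - 2.013 * sqrt(6.42) = 100 - 2.013 * 2.5338 = 94.899%
Step 2: C_now = 104.98 * 94.899/100 = 99.625 Ah
Step 3: E_pack = V * C_now = 404.9 * 99.625 = 40338 Wh
Step 4: range = E_pack / consumption = 40338 / 170.5 = 236.6 km

236.6 km


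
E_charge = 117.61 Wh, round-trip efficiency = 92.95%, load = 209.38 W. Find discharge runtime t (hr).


Step 1: E_discharge = eta/100 * E_charge = 92.95/100 * 117.61 = 109.32 Wh
Step 2: t = E_discharge / P = 109.32 / 209.38 = 0.5221 hr

0.5221 hr


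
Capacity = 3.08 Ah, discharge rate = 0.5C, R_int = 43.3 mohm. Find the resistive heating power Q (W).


Convert: R = 43.3 mohm = 0.0433 ohm
Step 1: I = C_rate * capacity = 0.5 * 3.08 = 1.54 A
Step 2: Q = I^2 * R = 1.54^2 * 0.0433 = 2.3716 * 0.0433 = 0.1027 W

0.1027 W


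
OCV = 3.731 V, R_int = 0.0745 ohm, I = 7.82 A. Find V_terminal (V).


IR drop = 7.82 * 0.0745 = 0.58259 V
V = 3.731 - 0.58259 = 3.148 V

3.148 V


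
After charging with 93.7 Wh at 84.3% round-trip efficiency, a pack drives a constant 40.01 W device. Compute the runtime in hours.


Step 1: E_discharge = eta/100 * E_charge = 84.3/100 * 93.7 = 78.989 Wh
Step 2: t = E_discharge / P = 78.989 / 40.01 = 1.974 hr

1.974 hr


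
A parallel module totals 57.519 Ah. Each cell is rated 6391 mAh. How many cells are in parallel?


Convert: C_cell = 6391 mAh = 6.391 Ah
n = C_total / C_cell = 57.519 / 6.391 = 9

9


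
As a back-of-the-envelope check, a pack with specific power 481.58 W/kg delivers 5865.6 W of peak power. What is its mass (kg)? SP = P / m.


m = P / SP = 5865.6 / 481.58 = 12.18 kg

12.18 kg


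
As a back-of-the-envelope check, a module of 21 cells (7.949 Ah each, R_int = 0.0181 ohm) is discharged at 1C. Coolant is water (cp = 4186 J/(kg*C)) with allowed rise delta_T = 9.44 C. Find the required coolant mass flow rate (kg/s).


Step 1: I = 1 * 7.949 = 7.949 A
Step 2: Q_cell = I^2 * R = 7.949^2 * 0.0181 = 1.1437 W
Step 3: Q_total = 21 * 1.1437 = 24.018 W
Step 4: m_dot = Q_total / (cp * dT) = 24.018 / (4186 * 9.44) = 6.078e-04 kg/s

6.078e-04 kg/s


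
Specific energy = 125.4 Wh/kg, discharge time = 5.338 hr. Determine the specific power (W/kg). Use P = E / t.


Specific power = 125.4 Wh/kg / 5.338 hr = 23.49 W/kg

23.49 W/kg


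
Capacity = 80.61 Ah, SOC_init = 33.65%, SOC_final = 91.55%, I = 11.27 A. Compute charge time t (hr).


delta_Ah = 80.61 * (91.55 - 33.65) / 100 = 46.673 Ah
t = delta_Ah / I = 46.673 / 11.27 = 4.141 hr

4.141 hr


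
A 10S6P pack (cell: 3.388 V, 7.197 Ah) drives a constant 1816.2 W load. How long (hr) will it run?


Step 1: E_pack = Ns * V_cell * Np * C_cell = 10 * 3.388 * 6 * 7.197 = 1463 Wh
Step 2: t = E_pack / P = 1463 / 1816.2 = 0.8055 hr

0.8055 hr


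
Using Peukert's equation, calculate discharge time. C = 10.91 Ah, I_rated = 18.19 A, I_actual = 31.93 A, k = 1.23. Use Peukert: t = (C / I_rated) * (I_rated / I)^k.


t_rated = C / I_rated = 10.91 / 18.19 = 0.59978 hr
(I_rated/I)^k = (0.56968)^1.23 = 0.50053
t = t_rated * (I_rated/I)^k = 0.59978 * 0.50053 = 0.3002 hr

0.3002 hr


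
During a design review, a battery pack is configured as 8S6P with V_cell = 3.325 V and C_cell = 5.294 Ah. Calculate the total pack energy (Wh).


E = Ns * Vcell * Np * Ccell = 8 * 3.325 * 6 * 5.294 = 844.9 Wh

844.9 Wh


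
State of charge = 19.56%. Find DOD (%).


Complement of SOC: DOD = 100% - 19.56% = 80.44%

80.44%


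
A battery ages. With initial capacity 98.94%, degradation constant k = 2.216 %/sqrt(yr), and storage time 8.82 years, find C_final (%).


Step 1: sqrt(8.82 yr) = 2.9698
Step 2: drop = 2.216 * 2.9698 = 6.5811
Step 3: C_final = 98.94 - 6.5811 = 92.36%

92.36%


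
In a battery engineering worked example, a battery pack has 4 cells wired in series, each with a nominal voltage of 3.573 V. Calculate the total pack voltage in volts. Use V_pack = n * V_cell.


V_pack = n * V_cell = 4 * 3.573 = 14.292 V

14.292 V


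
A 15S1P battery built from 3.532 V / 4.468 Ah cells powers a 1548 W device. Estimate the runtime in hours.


Step 1: E_pack = Ns * V_cell * Np * C_cell = 15 * 3.532 * 1 * 4.468 = 236.71 Wh
Step 2: t = E_pack / P = 236.71 / 1548 = 0.1529 hr

0.1529 hr


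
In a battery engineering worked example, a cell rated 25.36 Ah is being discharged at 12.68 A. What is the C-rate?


C_rate = I / capacity = 12.68 / 25.36 = 0.5C

0.5C


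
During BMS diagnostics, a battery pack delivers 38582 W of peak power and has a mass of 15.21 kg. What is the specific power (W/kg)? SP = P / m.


Specific power = 38582 W / 15.21 kg = 2537 W/kg

2537 W/kg


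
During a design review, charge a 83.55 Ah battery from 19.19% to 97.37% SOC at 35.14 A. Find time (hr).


Step 1: dSOC = 97.37% - 19.19% = 78.18%
Step 2: delta_Ah = 83.55 * 78.18 / 100 = 65.319 Ah
Step 3: t = 65.319 / 35.14 = 1.859 hr

1.859 hr


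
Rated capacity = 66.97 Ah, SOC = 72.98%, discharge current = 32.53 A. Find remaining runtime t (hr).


Step 1: remaining = SOC/100 * C_total = 72.98/100 * 66.97 = 48.875 Ah
Step 2: t = remaining / I = 48.875 / 32.53 = 1.502 hr

1.502 hr


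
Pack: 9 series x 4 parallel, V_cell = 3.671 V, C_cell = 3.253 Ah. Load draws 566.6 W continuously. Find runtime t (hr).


Step 1: E_pack = Ns * V_cell * Np * C_cell = 9 * 3.671 * 4 * 3.253 = 429.9 Wh
Step 2: t = E_pack / P = 429.9 / 566.6 = 0.7587 hr

0.7587 hr


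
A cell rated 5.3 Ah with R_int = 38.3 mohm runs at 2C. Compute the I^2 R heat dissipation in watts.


Convert: R = 38.3 mohm = 0.0383 ohm
Step 1: I = C_rate * capacity = 2 * 5.3 = 10.6 A
Step 2: Q = I^2 * R = 10.6^2 * 0.0383 = 112.36 * 0.0383 = 4.303 W

4.303 W


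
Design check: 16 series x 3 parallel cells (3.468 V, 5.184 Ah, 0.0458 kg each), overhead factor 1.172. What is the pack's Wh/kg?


Step 1: V_pack = 16 * 3.468 = 55.488 V
Step 2: C_pack = 3 * 5.184 = 15.552 Ah
Step 3: E_pack = V_pack * C_pack = 55.488 * 15.552 = 862.95 Wh
Step 4: m_pack = 16 * 3 * 0.0458 * 1.172 = 2.5765 kg
Step 5: ED = E_pack / m_pack = 862.95 / 2.5765 = 334.9 Wh/kg

334.9 Wh/kg


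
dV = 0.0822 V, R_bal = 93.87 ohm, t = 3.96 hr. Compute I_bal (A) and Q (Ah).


I_bal = dV / R = 0.0822 / 93.87 = 8.7568e-04 A
Q = I_bal * t = 8.7568e-04 * 3.96 = 0.003468 Ah

I=8.7568e-04 A, Q=0.003468 Ah


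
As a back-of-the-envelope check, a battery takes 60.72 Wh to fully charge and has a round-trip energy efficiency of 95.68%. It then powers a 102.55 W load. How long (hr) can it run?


Step 1: E_discharge = eta/100 * E_charge = 95.68/100 * 60.72 = 58.097 Wh
Step 2: t = E_discharge / P = 58.097 / 102.55 = 0.5665 hr

0.5665 hr


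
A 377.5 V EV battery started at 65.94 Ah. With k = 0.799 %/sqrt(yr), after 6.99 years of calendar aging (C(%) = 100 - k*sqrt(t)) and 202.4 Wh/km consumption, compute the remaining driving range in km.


Step 1: capacity retention = 100 - 0.799 * sqrt(6.99) = 100 - 0.799 * 2.6439 = 97.888%
Step 2: C_now = 65.94 * 97.888/100 = 64.547 Ah
Step 3: E_pack = V * C_now = 377.5 * 64.547 = 24366 Wh
Step 4: range = E_pack / consumption = 24366 / 202.4 = 120.4 km

120.4 km


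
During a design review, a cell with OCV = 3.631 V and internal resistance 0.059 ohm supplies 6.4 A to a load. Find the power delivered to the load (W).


Step 1: V_terminal = OCV - I*R = 3.631 - 6.4 * 0.059 = 3.2534 V
Step 2: P_out = V_terminal * I = 3.2534 * 6.4 = 20.82 W

20.82 W


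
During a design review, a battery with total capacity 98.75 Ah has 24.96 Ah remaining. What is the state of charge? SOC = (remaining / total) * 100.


SOC% = 24.96 / 98.75 * 100 = 25.28%

25.28%


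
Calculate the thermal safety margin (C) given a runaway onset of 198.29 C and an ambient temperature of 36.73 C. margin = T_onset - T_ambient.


margin = T_onset - T_ambient = 198.29 - 36.73 = 161.56 C

161.56 C


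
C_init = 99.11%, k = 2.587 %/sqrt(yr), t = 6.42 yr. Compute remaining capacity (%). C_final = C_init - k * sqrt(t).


Step 1: sqrt(6.42 yr) = 2.5338
Step 2: drop = 2.587 * 2.5338 = 6.5549
Step 3: C_final = 99.11 - 6.5549 = 92.56%

92.56%


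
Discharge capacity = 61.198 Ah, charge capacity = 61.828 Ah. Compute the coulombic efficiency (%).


Coulombic efficiency = 61.198/61.828 * 100% = 98.98%

98.98%


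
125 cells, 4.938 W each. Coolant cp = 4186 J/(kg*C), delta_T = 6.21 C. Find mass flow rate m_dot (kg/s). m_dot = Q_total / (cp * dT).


Q_total = 125 * 4.938 = 617.25 W
m_dot = Q_total / (cp * dT) = 617.25 / (4186 * 6.21) = 0.02374 kg/s

0.02374 kg/s


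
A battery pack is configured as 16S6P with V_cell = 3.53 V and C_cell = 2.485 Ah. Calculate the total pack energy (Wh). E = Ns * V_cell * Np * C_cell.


V_pack = 16 * 3.53 = 56.48 V
C_pack = 6 * 2.485 = 14.91 Ah
E = V_pack * C_pack = 56.48 * 14.91 = 842.1 Wh

842.1 Wh


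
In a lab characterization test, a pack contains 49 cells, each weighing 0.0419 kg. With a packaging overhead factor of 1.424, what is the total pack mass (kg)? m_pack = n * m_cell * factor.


m_pack = n * m_cell * overhead = 49 * 0.0419 * 1.424 = 2.924 kg

2.924 kg


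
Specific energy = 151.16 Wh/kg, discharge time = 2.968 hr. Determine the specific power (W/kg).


Specific power = 151.16 Wh/kg / 2.968 hr = 50.93 W/kg

50.93 W/kg


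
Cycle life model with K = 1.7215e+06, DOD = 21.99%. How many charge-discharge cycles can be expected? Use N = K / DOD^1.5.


DOD^1.5 = 103.12
N = K / DOD^1.5 = 1.7215e+06 / 103.12 = 16690

16690 cycles


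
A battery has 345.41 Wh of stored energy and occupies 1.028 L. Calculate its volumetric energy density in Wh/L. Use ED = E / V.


Volumetric ED = 345.41 Wh / 1.028 L = 336.0 Wh/L

336.0 Wh/L


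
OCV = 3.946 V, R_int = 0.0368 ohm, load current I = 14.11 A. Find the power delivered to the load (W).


Step 1: V_terminal = OCV - I*R = 3.946 - 14.11 * 0.0368 = 3.4268 V
Step 2: P_out = V_terminal * I = 3.4268 * 14.11 = 48.35 W

48.35 W


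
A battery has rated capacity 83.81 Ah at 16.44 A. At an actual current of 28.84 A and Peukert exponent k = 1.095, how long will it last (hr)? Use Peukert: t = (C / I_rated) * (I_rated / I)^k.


Step 1: t_rated = C / I_rated = 83.81 / 16.44 = 5.0979 hr
Step 2: ratio = 16.44 / 28.84 = 0.57004
Step 3: ratio^k = 0.57004^1.095 = 0.5404
Step 4: t = t_rated * ratio^k = 5.0979 * 0.5404 = 2.755 hr

2.755 hr


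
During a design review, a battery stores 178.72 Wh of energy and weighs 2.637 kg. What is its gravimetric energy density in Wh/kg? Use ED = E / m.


Specific energy = 178.72 Wh / 2.637 kg = 67.77 Wh/kg

67.77 Wh/kg


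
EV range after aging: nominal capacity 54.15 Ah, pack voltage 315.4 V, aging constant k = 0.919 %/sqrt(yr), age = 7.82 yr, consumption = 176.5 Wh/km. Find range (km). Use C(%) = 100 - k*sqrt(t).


Step 1: capacity retention = 100 - 0.919 * sqrt(7.82) = 100 - 0.919 * 2.7964 = 97.43%
Step 2: C_now = 54.15 * 97.43/100 = 52.758 Ah
Step 3: E_pack = V * C_now = 315.4 * 52.758 = 16640 Wh
Step 4: range = E_pack / consumption = 16640 / 176.5 = 94.28 km

94.28 km


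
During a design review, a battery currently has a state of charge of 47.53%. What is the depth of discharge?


DOD = 100 - SOC = 100 - 47.53 = 52.47%

52.47%


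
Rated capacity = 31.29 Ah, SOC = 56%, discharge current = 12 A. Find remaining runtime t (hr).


Step 1: remaining = SOC/100 * C_total = 56/100 * 31.29 = 17.522 Ah
Step 2: t = remaining / I = 17.522 / 12 = 1.460 hr

1.460 hr


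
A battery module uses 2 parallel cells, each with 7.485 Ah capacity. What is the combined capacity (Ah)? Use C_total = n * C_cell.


C_total = 2 * 7.485 = 14.97 Ah

14.97 Ah


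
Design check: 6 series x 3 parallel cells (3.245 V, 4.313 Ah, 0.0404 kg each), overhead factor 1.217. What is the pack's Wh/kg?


Step 1: V_pack = 6 * 3.245 = 19.47 V
Step 2: C_pack = 3 * 4.313 = 12.939 Ah
Step 3: E_pack = V_pack * C_pack = 19.47 * 12.939 = 251.92 Wh
Step 4: m_pack = 6 * 3 * 0.0404 * 1.217 = 0.885 kg
Step 5: ED = E_pack / m_pack = 251.92 / 0.885 = 284.7 Wh/kg

284.7 Wh/kg


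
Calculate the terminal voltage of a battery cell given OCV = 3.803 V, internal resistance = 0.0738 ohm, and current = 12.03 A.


IR drop = 12.03 * 0.0738 = 0.88781 V
V = 3.803 - 0.88781 = 2.915 V

2.915 V


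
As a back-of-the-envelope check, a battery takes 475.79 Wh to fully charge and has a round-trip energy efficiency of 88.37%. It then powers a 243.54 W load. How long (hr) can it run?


Step 1: E_discharge = eta/100 * E_charge = 88.37/100 * 475.79 = 420.46 Wh
Step 2: t = E_discharge / P = 420.46 / 243.54 = 1.726 hr

1.726 hr


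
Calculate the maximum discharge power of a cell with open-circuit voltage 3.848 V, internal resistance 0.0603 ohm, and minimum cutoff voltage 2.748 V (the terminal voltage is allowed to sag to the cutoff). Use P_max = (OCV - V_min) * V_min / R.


dV = OCV - V_min = 1.1 V (so I_max = dV / R)
P_max = dV * V_min / R = 1.1 * 2.748 / 0.0603 = 50.13 W

50.13 W


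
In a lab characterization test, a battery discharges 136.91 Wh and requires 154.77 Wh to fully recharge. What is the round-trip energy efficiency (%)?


Round-trip efficiency = 136.91/154.77 * 100% = 88.46%

88.46%


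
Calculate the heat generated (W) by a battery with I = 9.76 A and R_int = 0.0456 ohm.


Q = I^2 * R = 9.76^2 * 0.0456 = 4.344 W

4.344 W


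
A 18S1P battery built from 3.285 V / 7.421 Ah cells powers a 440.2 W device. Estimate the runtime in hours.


Step 1: E_pack = Ns * V_cell * Np * C_cell = 18 * 3.285 * 1 * 7.421 = 438.8 Wh
Step 2: t = E_pack / P = 438.8 / 440.2 = 0.9968 hr

0.9968 hr


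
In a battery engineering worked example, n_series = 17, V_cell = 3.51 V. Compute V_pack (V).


With 17 cells in series at 3.51 V each, V_pack = 59.67 V

59.67 V


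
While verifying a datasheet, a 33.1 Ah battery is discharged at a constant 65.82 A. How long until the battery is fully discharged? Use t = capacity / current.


Runtime = 33.1 Ah / 65.82 A = 0.5029 hr

0.5029 hr


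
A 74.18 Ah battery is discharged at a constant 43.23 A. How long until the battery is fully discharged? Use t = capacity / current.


Runtime = 74.18 Ah / 43.23 A = 1.716 hr

1.716 hr


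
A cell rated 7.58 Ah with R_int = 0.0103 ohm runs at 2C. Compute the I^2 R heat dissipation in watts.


Step 1: I = C_rate * capacity = 2 * 7.58 = 15.16 A
Step 2: Q = I^2 * R = 15.16^2 * 0.0103 = 229.83 * 0.0103 = 2.367 W

2.367 W


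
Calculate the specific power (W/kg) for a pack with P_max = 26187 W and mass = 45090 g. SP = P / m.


Convert: m = 45090 g = 45.09 kg
SP = P / m = 26187 / 45.09 = 580.8 W/kg

580.8 W/kg


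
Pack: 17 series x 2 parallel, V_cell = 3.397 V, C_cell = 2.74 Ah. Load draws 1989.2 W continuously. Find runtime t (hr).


Step 1: E_pack = Ns * V_cell * Np * C_cell = 17 * 3.397 * 2 * 2.74 = 316.46 Wh
Step 2: t = E_pack / P = 316.46 / 1989.2 = 0.1591 hr

0.1591 hr


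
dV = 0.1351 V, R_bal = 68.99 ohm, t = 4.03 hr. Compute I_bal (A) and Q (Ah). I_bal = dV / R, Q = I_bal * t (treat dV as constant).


I_bal = dV / R = 0.1351 / 68.99 = 0.0019583 A
Q = I_bal * t = 0.0019583 * 4.03 = 0.007892 Ah

I=0.0019583 A, Q=0.007892 Ah


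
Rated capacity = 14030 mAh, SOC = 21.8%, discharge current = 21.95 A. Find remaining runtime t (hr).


Convert: C_total = 14030 mAh = 14.03 Ah
Step 1: remaining = SOC/100 * C_total = 21.8/100 * 14.03 = 3.0585 Ah
Step 2: t = remaining / I = 3.0585 / 21.95 = 0.1393 hr

0.1393 hr


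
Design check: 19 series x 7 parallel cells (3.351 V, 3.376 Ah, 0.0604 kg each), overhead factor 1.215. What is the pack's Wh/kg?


Step 1: V_pack = 19 * 3.351 = 63.669 V
Step 2: C_pack = 7 * 3.376 = 23.632 Ah
Step 3: E_pack = V_pack * C_pack = 63.669 * 23.632 = 1504.6 Wh
Step 4: m_pack = 19 * 7 * 0.0604 * 1.215 = 9.7603 kg
Step 5: ED = E_pack / m_pack = 1504.6 / 9.7603 = 154.2 Wh/kg

154.2 Wh/kg


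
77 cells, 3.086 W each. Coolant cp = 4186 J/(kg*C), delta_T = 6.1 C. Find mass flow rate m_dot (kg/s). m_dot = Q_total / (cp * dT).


Q_total = 77 * 3.086 = 237.62 W
m_dot = Q_total / (cp * dT) = 237.62 / (4186 * 6.1) = 0.009306 kg/s

0.009306 kg/s


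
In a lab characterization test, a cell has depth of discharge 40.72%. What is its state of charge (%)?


SOC = 100 - DOD = 100 - 40.72 = 59.28%

59.28%


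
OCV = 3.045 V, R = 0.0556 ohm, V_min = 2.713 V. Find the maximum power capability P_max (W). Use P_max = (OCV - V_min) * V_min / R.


dV = OCV - V_min = 0.332 V (so I_max = dV / R)
P_max = dV * V_min / R = 0.332 * 2.713 / 0.0556 = 16.20 W

16.20 W


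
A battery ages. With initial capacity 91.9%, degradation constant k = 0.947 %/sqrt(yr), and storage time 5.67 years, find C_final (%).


Step 1: sqrt(5.67 yr) = 2.3812
Step 2: drop = 0.947 * 2.3812 = 2.255
Step 3: C_final = 91.9 - 2.255 = 89.65%

89.65%


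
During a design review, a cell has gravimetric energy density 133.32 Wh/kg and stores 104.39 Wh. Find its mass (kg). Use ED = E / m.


m = E / ED = 104.39 / 133.32 = 0.7830 kg

0.7830 kg


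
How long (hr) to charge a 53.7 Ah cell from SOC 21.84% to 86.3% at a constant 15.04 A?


Step 1: dSOC = 86.3% - 21.84% = 64.46%
Step 2: delta_Ah = 53.7 * 64.46 / 100 = 34.615 Ah
Step 3: t = 34.615 / 15.04 = 2.302 hr

2.302 hr


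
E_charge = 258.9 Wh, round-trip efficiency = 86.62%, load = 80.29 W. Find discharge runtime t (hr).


Step 1: E_discharge = eta/100 * E_charge = 86.62/100 * 258.9 = 224.26 Wh
Step 2: t = E_discharge / P = 224.26 / 80.29 = 2.793 hr

2.793 hr


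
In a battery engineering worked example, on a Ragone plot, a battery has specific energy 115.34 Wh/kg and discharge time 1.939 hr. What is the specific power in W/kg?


P_specific = E / t = 115.34 / 1.939 = 59.48 W/kg

59.48 W/kg


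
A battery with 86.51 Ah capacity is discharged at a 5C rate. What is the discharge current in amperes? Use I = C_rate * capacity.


I = C_rate * capacity = 5 * 86.51 = 432.55 A

432.55 A


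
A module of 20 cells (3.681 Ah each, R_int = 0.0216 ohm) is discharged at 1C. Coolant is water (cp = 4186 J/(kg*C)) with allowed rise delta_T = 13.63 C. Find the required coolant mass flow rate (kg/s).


Step 1: I = 1 * 3.681 = 3.681 A
Step 2: Q_cell = I^2 * R = 3.681^2 * 0.0216 = 0.29267 W
Step 3: Q_total = 20 * 0.29267 = 5.8534 W
Step 4: m_dot = Q_total / (cp * dT) = 5.8534 / (4186 * 13.63) = 1.026e-04 kg/s

1.026e-04 kg/s


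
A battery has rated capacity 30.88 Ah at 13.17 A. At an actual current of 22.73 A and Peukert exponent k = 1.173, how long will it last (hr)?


Step 1: t_rated = C / I_rated = 30.88 / 13.17 = 2.3447 hr
Step 2: ratio = 13.17 / 22.73 = 0.57941
Step 3: ratio^k = 0.57941^1.173 = 0.52721
Step 4: t = t_rated * ratio^k = 2.3447 * 0.52721 = 1.236 hr

1.236 hr


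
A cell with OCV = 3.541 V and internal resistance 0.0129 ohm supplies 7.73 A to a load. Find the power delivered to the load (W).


Step 1: V_terminal = OCV - I*R = 3.541 - 7.73 * 0.0129 = 3.4413 V
Step 2: P_out = V_terminal * I = 3.4413 * 7.73 = 26.60 W

26.60 W


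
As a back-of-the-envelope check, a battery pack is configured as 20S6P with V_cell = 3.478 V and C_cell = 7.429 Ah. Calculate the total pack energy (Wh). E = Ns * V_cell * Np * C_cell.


E = Ns * Vcell * Np * Ccell = 20 * 3.478 * 6 * 7.429 = 3101 Wh

3101 Wh


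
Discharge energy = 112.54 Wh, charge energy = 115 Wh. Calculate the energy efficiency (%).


Round-trip efficiency = 112.54/115 * 100% = 97.86%

97.86%


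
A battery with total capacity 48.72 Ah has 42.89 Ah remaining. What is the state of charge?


SOC% = 42.89 / 48.72 * 100 = 88.03%

88.03%


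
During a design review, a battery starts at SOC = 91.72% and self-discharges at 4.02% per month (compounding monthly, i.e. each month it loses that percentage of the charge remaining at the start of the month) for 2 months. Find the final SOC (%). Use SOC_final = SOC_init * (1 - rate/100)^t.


decay = (1 - 4.02/100)^2 = 0.92122
SOC_final = 91.72 * 0.92122 = 84.49%

84.49%


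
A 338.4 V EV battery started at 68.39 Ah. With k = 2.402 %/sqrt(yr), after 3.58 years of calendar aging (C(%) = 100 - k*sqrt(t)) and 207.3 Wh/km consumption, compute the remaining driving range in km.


Step 1: capacity retention = 100 - 2.402 * sqrt(3.58) = 100 - 2.402 * 1.8921 = 95.455%
Step 2: C_now = 68.39 * 95.455/100 = 65.282 Ah
Step 3: E_pack = V * C_now = 338.4 * 65.282 = 22091 Wh
Step 4: range = E_pack / consumption = 22091 / 207.3 = 106.6 km

106.6 km


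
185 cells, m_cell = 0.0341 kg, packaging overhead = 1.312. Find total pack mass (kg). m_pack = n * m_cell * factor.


m_pack = n * m_cell * overhead = 185 * 0.0341 * 1.312 = 8.277 kg

8.277 kg


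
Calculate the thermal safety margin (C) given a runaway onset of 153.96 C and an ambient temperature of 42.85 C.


margin = T_onset - T_ambient = 153.96 - 42.85 = 111.11 C

111.11 C


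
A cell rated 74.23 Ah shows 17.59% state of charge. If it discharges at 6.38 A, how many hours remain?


Step 1: remaining = SOC/100 * C_total = 17.59/100 * 74.23 = 13.057 Ah
Step 2: t = remaining / I = 13.057 / 6.38 = 2.047 hr

2.047 hr


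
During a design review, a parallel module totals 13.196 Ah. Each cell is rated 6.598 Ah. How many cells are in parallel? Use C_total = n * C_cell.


n = C_total / C_cell = 13.196 / 6.598 = 2

2
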